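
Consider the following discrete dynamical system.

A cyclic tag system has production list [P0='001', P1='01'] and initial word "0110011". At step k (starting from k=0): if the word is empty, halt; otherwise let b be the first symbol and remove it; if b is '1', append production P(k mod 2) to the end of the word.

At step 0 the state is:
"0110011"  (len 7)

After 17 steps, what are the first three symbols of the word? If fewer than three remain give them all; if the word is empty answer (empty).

001

k=0  "0110011"  (len 7)
k=1  "110011"  (len 6)
k=2  "1001101"  (len 7)
k=3  "001101001"  (len 9)
k=4  "01101001"  (len 8)
k=5  "1101001"  (len 7)
k=6  "10100101"  (len 8)
k=7  "0100101001"  (len 10)
k=8  "100101001"  (len 9)
k=9  "00101001001"  (len 11)
k=10  "0101001001"  (len 10)
k=11  "101001001"  (len 9)
k=12  "0100100101"  (len 10)
k=13  "100100101"  (len 9)
k=14  "0010010101"  (len 10)
k=15  "010010101"  (len 9)
k=16  "10010101"  (len 8)
k=17  "0010101001"  (len 10)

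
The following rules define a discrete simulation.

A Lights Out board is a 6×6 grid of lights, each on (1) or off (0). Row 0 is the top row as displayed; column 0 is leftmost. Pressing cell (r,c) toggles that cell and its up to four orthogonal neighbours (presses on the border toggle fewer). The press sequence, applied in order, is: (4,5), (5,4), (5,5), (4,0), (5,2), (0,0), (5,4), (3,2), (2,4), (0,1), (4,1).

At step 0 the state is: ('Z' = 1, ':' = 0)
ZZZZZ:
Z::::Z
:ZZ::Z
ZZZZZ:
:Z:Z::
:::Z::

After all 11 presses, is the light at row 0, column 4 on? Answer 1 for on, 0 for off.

[0] ZZZZZ:
Z::::Z
:ZZ::Z
ZZZZZ:
:Z:Z::
:::Z::
[1] ZZZZZ:
Z::::Z
:ZZ::Z
ZZZZZZ
:Z:ZZZ
:::Z:Z
[2] ZZZZZ:
Z::::Z
:ZZ::Z
ZZZZZZ
:Z:Z:Z
::::Z:
[3] ZZZZZ:
Z::::Z
:ZZ::Z
ZZZZZZ
:Z:Z::
:::::Z
[4] ZZZZZ:
Z::::Z
:ZZ::Z
:ZZZZZ
Z::Z::
Z::::Z
[5] ZZZZZ:
Z::::Z
:ZZ::Z
:ZZZZZ
Z:ZZ::
ZZZZ:Z
[6] ::ZZZ:
:::::Z
:ZZ::Z
:ZZZZZ
Z:ZZ::
ZZZZ:Z
[7] ::ZZZ:
:::::Z
:ZZ::Z
:ZZZZZ
Z:ZZZ:
ZZZ:Z:
[8] ::ZZZ:
:::::Z
:Z:::Z
::::ZZ
Z::ZZ:
ZZZ:Z:
[9] ::ZZZ:
::::ZZ
:Z:ZZ:
:::::Z
Z::ZZ:
ZZZ:Z:
[10] ZZ:ZZ:
:Z::ZZ
:Z:ZZ:
:::::Z
Z::ZZ:
ZZZ:Z:
[11] ZZ:ZZ:
:Z::ZZ
:Z:ZZ:
:Z:::Z
:ZZZZ:
Z:Z:Z:

1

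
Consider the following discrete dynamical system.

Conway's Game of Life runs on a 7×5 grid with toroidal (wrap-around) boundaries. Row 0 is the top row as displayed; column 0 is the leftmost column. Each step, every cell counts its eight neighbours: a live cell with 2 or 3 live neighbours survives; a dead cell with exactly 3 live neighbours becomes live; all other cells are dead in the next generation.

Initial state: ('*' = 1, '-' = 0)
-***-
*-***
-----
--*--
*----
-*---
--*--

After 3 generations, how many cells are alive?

10

0) -***-
*-***
-----
--*--
*----
-*---
--*--
1) *----
*---*
-**-*
-----
-*---
-*---
---*-
2) *----
---**
-*-**
***--
-----
--*--
-----
3) ----*
--**-
-*---
*****
--*--
-----
-----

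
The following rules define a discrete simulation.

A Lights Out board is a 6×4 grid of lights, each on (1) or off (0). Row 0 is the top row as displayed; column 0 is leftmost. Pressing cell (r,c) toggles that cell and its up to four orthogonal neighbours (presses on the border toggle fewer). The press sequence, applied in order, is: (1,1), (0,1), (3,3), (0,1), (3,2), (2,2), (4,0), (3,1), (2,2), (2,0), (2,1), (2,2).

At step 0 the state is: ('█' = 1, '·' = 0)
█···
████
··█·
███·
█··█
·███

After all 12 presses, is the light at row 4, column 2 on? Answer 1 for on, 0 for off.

1

0) █···
████
··█·
███·
█··█
·███
1) ██··
···█
·██·
███·
█··█
·███
2) ··█·
·█·█
·██·
███·
█··█
·███
3) ··█·
·█·█
·███
██·█
█···
·███
4) ██··
···█
·███
██·█
█···
·███
5) ██··
···█
·█·█
█·█·
█·█·
·███
6) ██··
··██
··█·
█···
█·█·
·███
7) ██··
··██
··█·
····
·██·
████
8) ██··
··██
·██·
███·
··█·
████
9) ██··
···█
···█
██··
··█·
████
10) ██··
█··█
██·█
·█··
··█·
████
11) ██··
██·█
··██
····
··█·
████
12) ██··
████
·█··
··█·
··█·
████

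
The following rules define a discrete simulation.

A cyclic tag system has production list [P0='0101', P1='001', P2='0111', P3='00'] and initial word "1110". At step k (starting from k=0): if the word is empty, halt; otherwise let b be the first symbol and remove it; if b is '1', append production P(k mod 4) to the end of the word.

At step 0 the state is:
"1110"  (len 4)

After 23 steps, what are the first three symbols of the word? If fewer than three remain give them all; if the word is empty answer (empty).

[0] "1110"  (len 4)
[1] "1100101"  (len 7)
[2] "100101001"  (len 9)
[3] "001010010111"  (len 12)
[4] "01010010111"  (len 11)
[5] "1010010111"  (len 10)
[6] "010010111001"  (len 12)
[7] "10010111001"  (len 11)
[8] "001011100100"  (len 12)
[9] "01011100100"  (len 11)
[10] "1011100100"  (len 10)
[11] "0111001000111"  (len 13)
[12] "111001000111"  (len 12)
[13] "110010001110101"  (len 15)
[14] "10010001110101001"  (len 17)
[15] "00100011101010010111"  (len 20)
[16] "0100011101010010111"  (len 19)
[17] "100011101010010111"  (len 18)
[18] "00011101010010111001"  (len 20)
[19] "0011101010010111001"  (len 19)
[20] "011101010010111001"  (len 18)
[21] "11101010010111001"  (len 17)
[22] "1101010010111001001"  (len 19)
[23] "1010100101110010010111"  (len 22)

101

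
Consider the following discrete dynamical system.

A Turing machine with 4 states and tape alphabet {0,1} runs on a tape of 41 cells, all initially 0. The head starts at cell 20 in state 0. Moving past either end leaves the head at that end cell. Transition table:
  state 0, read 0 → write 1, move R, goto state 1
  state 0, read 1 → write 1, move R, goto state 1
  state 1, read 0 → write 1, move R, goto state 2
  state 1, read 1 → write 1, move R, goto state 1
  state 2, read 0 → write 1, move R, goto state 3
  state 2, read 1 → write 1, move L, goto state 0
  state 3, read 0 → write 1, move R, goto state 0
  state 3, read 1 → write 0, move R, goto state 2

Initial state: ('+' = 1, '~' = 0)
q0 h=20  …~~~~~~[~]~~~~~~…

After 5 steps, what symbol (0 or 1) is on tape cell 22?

k=0  q0 h=20  …~~~~~~[~]~~~~~~…
k=1  q1 h=21  …~~~~~+[~]~~~~~~…
k=2  q2 h=22  …~~~~++[~]~~~~~~…
k=3  q3 h=23  …~~~+++[~]~~~~~~…
k=4  q0 h=24  …~~++++[~]~~~~~~…
k=5  q1 h=25  …~+++++[~]~~~~~~…

1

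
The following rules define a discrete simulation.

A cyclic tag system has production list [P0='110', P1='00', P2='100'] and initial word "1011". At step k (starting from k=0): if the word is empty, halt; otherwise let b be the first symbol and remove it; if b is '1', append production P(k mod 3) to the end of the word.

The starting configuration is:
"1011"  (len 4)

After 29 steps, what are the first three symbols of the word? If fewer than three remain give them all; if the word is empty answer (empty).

t=0: "1011"  (len 4)
t=1: "011110"  (len 6)
t=2: "11110"  (len 5)
t=3: "1110100"  (len 7)
t=4: "110100110"  (len 9)
t=5: "1010011000"  (len 10)
t=6: "010011000100"  (len 12)
t=7: "10011000100"  (len 11)
t=8: "001100010000"  (len 12)
t=9: "01100010000"  (len 11)
t=10: "1100010000"  (len 10)
t=11: "10001000000"  (len 11)
t=12: "0001000000100"  (len 13)
t=13: "001000000100"  (len 12)
t=14: "01000000100"  (len 11)
t=15: "1000000100"  (len 10)
t=16: "000000100110"  (len 12)
t=17: "00000100110"  (len 11)
t=18: "0000100110"  (len 10)
t=19: "000100110"  (len 9)
t=20: "00100110"  (len 8)
t=21: "0100110"  (len 7)
t=22: "100110"  (len 6)
t=23: "0011000"  (len 7)
t=24: "011000"  (len 6)
t=25: "11000"  (len 5)
t=26: "100000"  (len 6)
t=27: "00000100"  (len 8)
t=28: "0000100"  (len 7)
t=29: "000100"  (len 6)

000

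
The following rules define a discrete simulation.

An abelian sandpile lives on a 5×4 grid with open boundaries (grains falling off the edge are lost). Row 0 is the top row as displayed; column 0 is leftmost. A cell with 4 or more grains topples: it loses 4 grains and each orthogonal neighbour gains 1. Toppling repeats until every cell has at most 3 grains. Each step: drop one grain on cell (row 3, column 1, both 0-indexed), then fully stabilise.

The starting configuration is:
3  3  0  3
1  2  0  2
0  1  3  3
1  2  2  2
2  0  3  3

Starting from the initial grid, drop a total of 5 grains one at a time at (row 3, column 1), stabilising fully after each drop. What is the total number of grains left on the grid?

41

t=0: 3  3  0  3
1  2  0  2
0  1  3  3
1  2  2  2
2  0  3  3
t=1: 3  3  0  3
1  2  0  2
0  1  3  3
1  3  2  2
2  0  3  3
t=2: 3  3  0  3
1  2  0  2
0  2  3  3
2  0  3  2
2  1  3  3
t=3: 3  3  0  3
1  2  0  2
0  2  3  3
2  1  3  2
2  1  3  3
t=4: 3  3  0  3
1  2  0  2
0  2  3  3
2  2  3  2
2  1  3  3
t=5: 3  3  0  3
1  2  0  2
0  2  3  3
2  3  3  2
2  1  3  3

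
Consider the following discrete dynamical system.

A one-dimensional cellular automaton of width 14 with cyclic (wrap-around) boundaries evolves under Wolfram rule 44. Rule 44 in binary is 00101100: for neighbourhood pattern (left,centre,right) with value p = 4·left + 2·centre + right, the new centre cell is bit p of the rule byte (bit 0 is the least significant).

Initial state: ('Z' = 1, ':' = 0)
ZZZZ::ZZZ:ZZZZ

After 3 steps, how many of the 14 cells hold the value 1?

2

[0] ZZZZ::ZZZ:ZZZZ
[1] ::::::Z::ZZ:::
[2] ::::::Z::Z::::
[3] ::::::Z::Z::::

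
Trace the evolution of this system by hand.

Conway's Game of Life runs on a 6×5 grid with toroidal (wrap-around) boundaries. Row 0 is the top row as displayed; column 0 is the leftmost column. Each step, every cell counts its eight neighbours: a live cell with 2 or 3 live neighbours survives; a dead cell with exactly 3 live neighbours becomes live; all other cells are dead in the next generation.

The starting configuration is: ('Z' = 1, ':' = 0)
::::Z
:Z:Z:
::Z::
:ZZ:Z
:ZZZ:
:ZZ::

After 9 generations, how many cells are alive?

2

0) ::::Z
:Z:Z:
::Z::
:ZZ:Z
:ZZZ:
:ZZ::
1) ZZ:Z:
::ZZ:
Z::::
Z::::
:::::
ZZ:::
2) Z::Z:
Z:ZZ:
:Z::Z
:::::
ZZ:::
ZZZ:Z
3) :::::
Z:ZZ:
ZZZZZ
:Z:::
::Z:Z
::ZZ:
4) :Z::Z
Z::::
:::::
:::::
:ZZ::
::ZZ:
5) ZZZZZ
Z::::
:::::
:::::
:ZZZ:
Z::Z:
6) ::ZZ:
Z:ZZ:
:::::
::Z::
:ZZZZ
:::::
7) :ZZZZ
:ZZZZ
:ZZZ:
:ZZ::
:ZZZ:
:Z::Z
8) :::::
:::::
::::Z
Z::::
:::Z:
::::Z
9) :::::
:::::
:::::
::::Z
::::Z
:::::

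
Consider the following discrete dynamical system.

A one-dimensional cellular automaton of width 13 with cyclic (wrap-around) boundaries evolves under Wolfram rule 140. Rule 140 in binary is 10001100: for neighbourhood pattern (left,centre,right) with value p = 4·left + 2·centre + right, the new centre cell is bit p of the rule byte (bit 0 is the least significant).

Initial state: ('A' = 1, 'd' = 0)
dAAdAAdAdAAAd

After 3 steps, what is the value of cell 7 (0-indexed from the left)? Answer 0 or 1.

1

step 0: dAAdAAdAdAAAd
step 1: dAddAddAdAAdd
step 2: dAddAddAdAddd
step 3: dAddAddAdAddd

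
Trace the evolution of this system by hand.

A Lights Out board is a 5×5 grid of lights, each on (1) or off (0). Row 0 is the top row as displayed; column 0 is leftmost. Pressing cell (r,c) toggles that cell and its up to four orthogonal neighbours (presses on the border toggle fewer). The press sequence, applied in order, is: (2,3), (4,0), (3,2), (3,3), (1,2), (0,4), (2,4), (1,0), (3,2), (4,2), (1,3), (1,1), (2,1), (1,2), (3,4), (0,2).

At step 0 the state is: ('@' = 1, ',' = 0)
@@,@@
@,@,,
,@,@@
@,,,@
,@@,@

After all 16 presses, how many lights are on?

11

step 0: @@,@@
@,@,,
,@,@@
@,,,@
,@@,@
step 1: @@,@@
@,@@,
,@@,,
@,,@@
,@@,@
step 2: @@,@@
@,@@,
,@@,,
,,,@@
@,@,@
step 3: @@,@@
@,@@,
,@,,,
,@@,@
@,,,@
step 4: @@,@@
@,@@,
,@,@,
,@,@,
@,,@@
step 5: @@@@@
@@,,,
,@@@,
,@,@,
@,,@@
step 6: @@@,,
@@,,@
,@@@,
,@,@,
@,,@@
step 7: @@@,,
@@,,,
,@@,@
,@,@@
@,,@@
step 8: ,@@,,
,,,,,
@@@,@
,@,@@
@,,@@
step 9: ,@@,,
,,,,,
@@,,@
,,@,@
@,@@@
step 10: ,@@,,
,,,,,
@@,,@
,,,,@
@@,,@
step 11: ,@@@,
,,@@@
@@,@@
,,,,@
@@,,@
step 12: ,,@@,
@@,@@
@,,@@
,,,,@
@@,,@
step 13: ,,@@,
@,,@@
,@@@@
,@,,@
@@,,@
step 14: ,,,@,
@@@,@
,@,@@
,@,,@
@@,,@
step 15: ,,,@,
@@@,@
,@,@,
,@,@,
@@,,,
step 16: ,@@,,
@@,,@
,@,@,
,@,@,
@@,,,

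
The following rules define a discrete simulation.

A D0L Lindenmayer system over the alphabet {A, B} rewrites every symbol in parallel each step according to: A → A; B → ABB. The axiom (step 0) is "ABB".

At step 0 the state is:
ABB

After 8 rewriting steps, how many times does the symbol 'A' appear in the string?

511

[0] ABB
[1] AABBABB
[2] AAABBABBAABBABB
[3] AAAABBABBAABBABBAAABBABBAABBABB
[4] AAAAABBABBAABBABBAAABBABBAABBABBAAAABBABBAABBABBAAABBABBAABBABB
[5] AAAAAABBABBAABBABBAAABBABBAABBABBAAAABBABBAABBABBAAABBABBA…BBABBAABBABBAAABBABBAABBABBAAAABBABBAABBABBAAABBABBAABBABB  (len 127)
[6] AAAAAAABBABBAABBABBAAABBABBAABBABBAAAABBABBAABBABBAAABBABB…BBABBAABBABBAAABBABBAABBABBAAAABBABBAABBABBAAABBABBAABBABB  (len 255)
[7] AAAAAAAABBABBAABBABBAAABBABBAABBABBAAAABBABBAABBABBAAABBAB…BBABBAABBABBAAABBABBAABBABBAAAABBABBAABBABBAAABBABBAABBABB  (len 511)
[8] AAAAAAAAABBABBAABBABBAAABBABBAABBABBAAAABBABBAABBABBAAABBA…BBABBAABBABBAAABBABBAABBABBAAAABBABBAABBABBAAABBABBAABBABB  (len 1023)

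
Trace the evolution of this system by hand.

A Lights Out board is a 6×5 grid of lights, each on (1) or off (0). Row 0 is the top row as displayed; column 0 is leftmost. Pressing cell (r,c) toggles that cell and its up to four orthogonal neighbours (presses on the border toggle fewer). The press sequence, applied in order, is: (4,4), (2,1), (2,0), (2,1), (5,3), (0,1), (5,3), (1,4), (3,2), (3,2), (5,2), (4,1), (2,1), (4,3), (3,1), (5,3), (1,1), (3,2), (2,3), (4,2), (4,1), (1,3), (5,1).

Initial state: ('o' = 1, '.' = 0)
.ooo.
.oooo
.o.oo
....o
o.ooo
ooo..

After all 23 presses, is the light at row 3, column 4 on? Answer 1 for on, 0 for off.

0) .ooo.
.oooo
.o.oo
....o
o.ooo
ooo..
1) .ooo.
.oooo
.o.oo
.....
o.o..
ooo.o
2) .ooo.
..ooo
o.ooo
.o...
o.o..
ooo.o
3) .ooo.
o.ooo
.oooo
oo...
o.o..
ooo.o
4) .ooo.
ooooo
o..oo
o....
o.o..
ooo.o
5) .ooo.
ooooo
o..oo
o....
o.oo.
oo.o.
6) o..o.
o.ooo
o..oo
o....
o.oo.
oo.o.
7) o..o.
o.ooo
o..oo
o....
o.o..
ooo.o
8) o..oo
o.o..
o..o.
o....
o.o..
ooo.o
9) o..oo
o.o..
o.oo.
oooo.
o....
ooo.o
10) o..oo
o.o..
o..o.
o....
o.o..
ooo.o
11) o..oo
o.o..
o..o.
o....
o....
o..oo
12) o..oo
o.o..
o..o.
oo...
.oo..
oo.oo
13) o..oo
ooo..
.ooo.
o....
.oo..
oo.oo
14) o..oo
ooo..
.ooo.
o..o.
.o.oo
oo..o
15) o..oo
ooo..
..oo.
.ooo.
...oo
oo..o
16) o..oo
ooo..
..oo.
.ooo.
....o
oooo.
17) oo.oo
.....
.ooo.
.ooo.
....o
oooo.
18) oo.oo
.....
.o.o.
.....
..o.o
oooo.
19) oo.oo
...o.
.oo.o
...o.
..o.o
oooo.
20) oo.oo
...o.
.oo.o
..oo.
.o.oo
oo.o.
21) oo.oo
...o.
.oo.o
.ooo.
o.ooo
o..o.
22) oo..o
..o.o
.oooo
.ooo.
o.ooo
o..o.
23) oo..o
..o.o
.oooo
.ooo.
ooooo
.ooo.

0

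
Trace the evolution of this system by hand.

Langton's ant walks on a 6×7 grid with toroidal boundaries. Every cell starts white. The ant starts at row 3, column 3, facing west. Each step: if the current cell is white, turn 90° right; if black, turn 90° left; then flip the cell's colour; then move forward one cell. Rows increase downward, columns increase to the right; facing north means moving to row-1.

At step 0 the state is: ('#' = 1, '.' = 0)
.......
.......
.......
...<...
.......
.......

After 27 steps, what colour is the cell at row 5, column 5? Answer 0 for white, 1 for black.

0

gen 0: .......
.......
.......
...<...
.......
.......
gen 1: .......
.......
...^...
...#...
.......
.......
gen 2: .......
.......
...#>..
...#...
.......
.......
gen 3: .......
.......
...##..
...#v..
.......
.......
gen 4: .......
.......
...##..
...<#..
.......
.......
gen 5: .......
.......
...##..
....#..
...v...
.......
gen 6: .......
.......
...##..
....#..
..<#...
.......
gen 7: .......
.......
...##..
..^.#..
..##...
.......
gen 8: .......
.......
...##..
..#>#..
..##...
.......
gen 9: .......
.......
...##..
..###..
..#v...
.......
gen 10: .......
.......
...##..
..###..
..#.>..
.......
gen 11: .......
.......
...##..
..###..
..#.#..
....v..
gen 12: .......
.......
...##..
..###..
..#.#..
...<#..
gen 13: .......
.......
...##..
..###..
..#^#..
...##..
gen 14: .......
.......
...##..
..###..
..##>..
...##..
gen 15: .......
.......
...##..
..##^..
..##...
...##..
gen 16: .......
.......
...##..
..#<...
..##...
...##..
gen 17: .......
.......
...##..
..#....
..#v...
...##..
gen 18: .......
.......
...##..
..#....
..#.>..
...##..
gen 19: .......
.......
...##..
..#....
..#.#..
...#v..
gen 20: .......
.......
...##..
..#....
..#.#..
...#.>.
gen 21: .....v.
.......
...##..
..#....
..#.#..
...#.#.
gen 22: ....<#.
.......
...##..
..#....
..#.#..
...#.#.
gen 23: ....##.
.......
...##..
..#....
..#.#..
...#^#.
gen 24: ....##.
.......
...##..
..#....
..#.#..
...##>.
gen 25: ....##.
.......
...##..
..#....
..#.#^.
...##..
gen 26: ....##.
.......
...##..
..#....
..#.##>
...##..
gen 27: ....##.
.......
...##..
..#....
..#.###
...##.v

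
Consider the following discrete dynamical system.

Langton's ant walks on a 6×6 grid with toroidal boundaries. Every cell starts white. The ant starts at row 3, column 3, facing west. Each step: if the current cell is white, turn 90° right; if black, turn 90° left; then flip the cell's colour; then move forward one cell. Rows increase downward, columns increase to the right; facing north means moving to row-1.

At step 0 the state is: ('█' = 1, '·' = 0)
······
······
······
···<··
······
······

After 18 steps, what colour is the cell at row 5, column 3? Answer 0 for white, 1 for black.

1

gen 0: ······
······
······
···<··
······
······
gen 1: ······
······
···^··
···█··
······
······
gen 2: ······
······
···█>·
···█··
······
······
gen 3: ······
······
···██·
···█v·
······
······
gen 4: ······
······
···██·
···<█·
······
······
gen 5: ······
······
···██·
····█·
···v··
······
gen 6: ······
······
···██·
····█·
··<█··
······
gen 7: ······
······
···██·
··^·█·
··██··
······
gen 8: ······
······
···██·
··█>█·
··██··
······
gen 9: ······
······
···██·
··███·
··█v··
······
gen 10: ······
······
···██·
··███·
··█·>·
······
gen 11: ······
······
···██·
··███·
··█·█·
····v·
gen 12: ······
······
···██·
··███·
··█·█·
···<█·
gen 13: ······
······
···██·
··███·
··█^█·
···██·
gen 14: ······
······
···██·
··███·
··██>·
···██·
gen 15: ······
······
···██·
··██^·
··██··
···██·
gen 16: ······
······
···██·
··█<··
··██··
···██·
gen 17: ······
······
···██·
··█···
··█v··
···██·
gen 18: ······
······
···██·
··█···
··█·>·
···██·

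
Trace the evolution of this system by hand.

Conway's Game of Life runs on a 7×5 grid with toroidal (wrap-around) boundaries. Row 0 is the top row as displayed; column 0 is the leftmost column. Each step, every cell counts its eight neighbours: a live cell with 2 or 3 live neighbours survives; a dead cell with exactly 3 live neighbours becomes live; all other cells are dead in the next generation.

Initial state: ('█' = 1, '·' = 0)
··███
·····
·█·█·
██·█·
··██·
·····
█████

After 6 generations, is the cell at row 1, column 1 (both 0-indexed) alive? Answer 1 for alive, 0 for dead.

0

gen 0: ··███
·····
·█·█·
██·█·
··██·
·····
█████
gen 1: ·····
····█
██··█
██·█·
·████
█····
██···
gen 2: █····
····█
·███·
·····
···█·
···█·
██···
gen 3: ██··█
█████
··██·
···█·
·····
··█·█
██··█
gen 4: ·····
·····
█····
··██·
···█·
·█·██
··█··
gen 5: ·····
·····
·····
··███
·····
···██
··██·
gen 6: ·····
·····
···█·
···█·
··█··
··███
··███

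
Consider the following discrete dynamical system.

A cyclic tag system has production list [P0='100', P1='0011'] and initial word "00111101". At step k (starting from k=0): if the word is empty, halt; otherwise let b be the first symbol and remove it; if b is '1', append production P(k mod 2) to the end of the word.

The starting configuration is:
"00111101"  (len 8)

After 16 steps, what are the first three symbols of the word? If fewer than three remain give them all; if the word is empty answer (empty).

000

k=0  "00111101"  (len 8)
k=1  "0111101"  (len 7)
k=2  "111101"  (len 6)
k=3  "11101100"  (len 8)
k=4  "11011000011"  (len 11)
k=5  "1011000011100"  (len 13)
k=6  "0110000111000011"  (len 16)
k=7  "110000111000011"  (len 15)
k=8  "100001110000110011"  (len 18)
k=9  "00001110000110011100"  (len 20)
k=10  "0001110000110011100"  (len 19)
k=11  "001110000110011100"  (len 18)
k=12  "01110000110011100"  (len 17)
k=13  "1110000110011100"  (len 16)
k=14  "1100001100111000011"  (len 19)
k=15  "100001100111000011100"  (len 21)
k=16  "000011001110000111000011"  (len 24)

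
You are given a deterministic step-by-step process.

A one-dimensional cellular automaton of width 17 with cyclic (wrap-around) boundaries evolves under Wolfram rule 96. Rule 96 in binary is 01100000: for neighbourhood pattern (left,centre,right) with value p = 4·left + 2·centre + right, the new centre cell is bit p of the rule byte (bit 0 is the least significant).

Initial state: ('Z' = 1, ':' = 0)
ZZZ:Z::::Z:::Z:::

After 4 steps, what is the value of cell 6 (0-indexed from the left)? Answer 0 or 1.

0

gen 0: ZZZ:Z::::Z:::Z:::
gen 1: ::ZZ:::::::::::::
gen 2: :::Z:::::::::::::
gen 3: :::::::::::::::::
gen 4: :::::::::::::::::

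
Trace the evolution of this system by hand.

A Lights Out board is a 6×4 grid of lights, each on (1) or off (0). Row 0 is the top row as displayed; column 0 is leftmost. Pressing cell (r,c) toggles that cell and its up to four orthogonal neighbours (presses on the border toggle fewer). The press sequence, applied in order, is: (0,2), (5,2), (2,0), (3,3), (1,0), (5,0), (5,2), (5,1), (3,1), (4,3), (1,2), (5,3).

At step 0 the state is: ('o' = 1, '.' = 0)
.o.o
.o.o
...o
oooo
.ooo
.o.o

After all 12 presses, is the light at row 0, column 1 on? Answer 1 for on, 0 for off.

0

0) .o.o
.o.o
...o
oooo
.ooo
.o.o
1) ..o.
.ooo
...o
oooo
.ooo
.o.o
2) ..o.
.ooo
...o
oooo
.o.o
..o.
3) ..o.
oooo
oo.o
.ooo
.o.o
..o.
4) ..o.
oooo
oo..
.o..
.o..
..o.
5) o.o.
..oo
.o..
.o..
.o..
..o.
6) o.o.
..oo
.o..
.o..
oo..
ooo.
7) o.o.
..oo
.o..
.o..
ooo.
o..o
8) o.o.
..oo
.o..
.o..
o.o.
.ooo
9) o.o.
..oo
....
o.o.
ooo.
.ooo
10) o.o.
..oo
....
o.oo
oo.o
.oo.
11) o...
.o..
..o.
o.oo
oo.o
.oo.
12) o...
.o..
..o.
o.oo
oo..
.o.o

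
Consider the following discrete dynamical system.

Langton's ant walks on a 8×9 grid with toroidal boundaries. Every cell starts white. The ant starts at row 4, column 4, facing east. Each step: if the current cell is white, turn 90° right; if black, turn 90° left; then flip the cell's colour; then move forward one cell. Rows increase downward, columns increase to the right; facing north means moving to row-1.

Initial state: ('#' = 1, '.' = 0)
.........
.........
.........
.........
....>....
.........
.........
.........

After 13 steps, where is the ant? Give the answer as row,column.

3,4

t=0: .........
.........
.........
.........
....>....
.........
.........
.........
t=1: .........
.........
.........
.........
....#....
....v....
.........
.........
t=2: .........
.........
.........
.........
....#....
...<#....
.........
.........
t=3: .........
.........
.........
.........
...^#....
...##....
.........
.........
t=4: .........
.........
.........
.........
...#>....
...##....
.........
.........
t=5: .........
.........
.........
....^....
...#.....
...##....
.........
.........
t=6: .........
.........
.........
....#>...
...#.....
...##....
.........
.........
t=7: .........
.........
.........
....##...
...#.v...
...##....
.........
.........
t=8: .........
.........
.........
....##...
...#<#...
...##....
.........
.........
t=9: .........
.........
.........
....^#...
...###...
...##....
.........
.........
t=10: .........
.........
.........
...<.#...
...###...
...##....
.........
.........
t=11: .........
.........
...^.....
...#.#...
...###...
...##....
.........
.........
t=12: .........
.........
...#>....
...#.#...
...###...
...##....
.........
.........
t=13: .........
.........
...##....
...#v#...
...###...
...##....
.........
.........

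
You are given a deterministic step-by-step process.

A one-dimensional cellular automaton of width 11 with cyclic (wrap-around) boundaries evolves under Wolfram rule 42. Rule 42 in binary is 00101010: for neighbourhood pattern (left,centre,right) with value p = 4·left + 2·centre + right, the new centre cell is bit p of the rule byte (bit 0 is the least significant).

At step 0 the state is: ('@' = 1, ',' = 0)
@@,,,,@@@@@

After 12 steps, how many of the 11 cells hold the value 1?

gen 0: @@,,,,@@@@@
gen 1: ,,,,,@@,,,,
gen 2: ,,,,@@,,,,,
gen 3: ,,,@@,,,,,,
gen 4: ,,@@,,,,,,,
gen 5: ,@@,,,,,,,,
gen 6: @@,,,,,,,,,
gen 7: @,,,,,,,,,@
gen 8: ,,,,,,,,,@@
gen 9: ,,,,,,,,@@,
gen 10: ,,,,,,,@@,,
gen 11: ,,,,,,@@,,,
gen 12: ,,,,,@@,,,,

2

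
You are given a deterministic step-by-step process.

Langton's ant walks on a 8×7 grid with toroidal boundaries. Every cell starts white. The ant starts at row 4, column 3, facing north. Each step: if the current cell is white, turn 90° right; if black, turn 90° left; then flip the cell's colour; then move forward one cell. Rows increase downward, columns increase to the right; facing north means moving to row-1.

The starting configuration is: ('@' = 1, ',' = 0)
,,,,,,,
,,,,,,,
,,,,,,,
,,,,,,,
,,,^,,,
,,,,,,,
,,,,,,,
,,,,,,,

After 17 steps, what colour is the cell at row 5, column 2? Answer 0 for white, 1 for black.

step 0: ,,,,,,,
,,,,,,,
,,,,,,,
,,,,,,,
,,,^,,,
,,,,,,,
,,,,,,,
,,,,,,,
step 1: ,,,,,,,
,,,,,,,
,,,,,,,
,,,,,,,
,,,@>,,
,,,,,,,
,,,,,,,
,,,,,,,
step 2: ,,,,,,,
,,,,,,,
,,,,,,,
,,,,,,,
,,,@@,,
,,,,v,,
,,,,,,,
,,,,,,,
step 3: ,,,,,,,
,,,,,,,
,,,,,,,
,,,,,,,
,,,@@,,
,,,<@,,
,,,,,,,
,,,,,,,
step 4: ,,,,,,,
,,,,,,,
,,,,,,,
,,,,,,,
,,,^@,,
,,,@@,,
,,,,,,,
,,,,,,,
step 5: ,,,,,,,
,,,,,,,
,,,,,,,
,,,,,,,
,,<,@,,
,,,@@,,
,,,,,,,
,,,,,,,
step 6: ,,,,,,,
,,,,,,,
,,,,,,,
,,^,,,,
,,@,@,,
,,,@@,,
,,,,,,,
,,,,,,,
step 7: ,,,,,,,
,,,,,,,
,,,,,,,
,,@>,,,
,,@,@,,
,,,@@,,
,,,,,,,
,,,,,,,
step 8: ,,,,,,,
,,,,,,,
,,,,,,,
,,@@,,,
,,@v@,,
,,,@@,,
,,,,,,,
,,,,,,,
step 9: ,,,,,,,
,,,,,,,
,,,,,,,
,,@@,,,
,,<@@,,
,,,@@,,
,,,,,,,
,,,,,,,
step 10: ,,,,,,,
,,,,,,,
,,,,,,,
,,@@,,,
,,,@@,,
,,v@@,,
,,,,,,,
,,,,,,,
step 11: ,,,,,,,
,,,,,,,
,,,,,,,
,,@@,,,
,,,@@,,
,<@@@,,
,,,,,,,
,,,,,,,
step 12: ,,,,,,,
,,,,,,,
,,,,,,,
,,@@,,,
,^,@@,,
,@@@@,,
,,,,,,,
,,,,,,,
step 13: ,,,,,,,
,,,,,,,
,,,,,,,
,,@@,,,
,@>@@,,
,@@@@,,
,,,,,,,
,,,,,,,
step 14: ,,,,,,,
,,,,,,,
,,,,,,,
,,@@,,,
,@@@@,,
,@v@@,,
,,,,,,,
,,,,,,,
step 15: ,,,,,,,
,,,,,,,
,,,,,,,
,,@@,,,
,@@@@,,
,@,>@,,
,,,,,,,
,,,,,,,
step 16: ,,,,,,,
,,,,,,,
,,,,,,,
,,@@,,,
,@@^@,,
,@,,@,,
,,,,,,,
,,,,,,,
step 17: ,,,,,,,
,,,,,,,
,,,,,,,
,,@@,,,
,@<,@,,
,@,,@,,
,,,,,,,
,,,,,,,

0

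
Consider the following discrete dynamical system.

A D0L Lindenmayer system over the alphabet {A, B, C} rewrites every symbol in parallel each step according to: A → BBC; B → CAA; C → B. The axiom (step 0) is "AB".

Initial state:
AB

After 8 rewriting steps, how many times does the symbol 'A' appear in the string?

k=0  AB
k=1  BBCCAA
k=2  CAACAABBBBCBBC
k=3  BBBCBBCBBBCBBCCAACAACAACAABCAACAAB
k=4  CAACAACAABCAACAABCAACAACAABCAACAABBBBCBBCBBBCBBCBBBCBBCBBBCBBCCAABBBCBBCBBBCBBCCAA
k=5  BBBCBBCBBBCBBCBBBCBBCCAABBBCBBCBBBCBBCCAABBBCBBCBBBCBBCBBB…AABCAACAABBBBCBBCCAACAACAABCAACAABCAACAACAABCAACAABBBBCBBC  (len 198)
k=6  CAACAACAABCAACAABCAACAACAABCAACAABCAACAACAABCAACAABBBBCBBC…BBBCBBCBBBCBBCBBBCBBCCAABBBCBBCBBBCBBCCAACAACAACAABCAACAAB  (len 478)
k=7  BBBCBBCBBBCBBCBBBCBBCCAABBBCBBCBBBCBBCCAABBBCBBCBBBCBBCBBB…AABCAACAABBBBCBBCBBBCBBCBBBCBBCBBBCBBCCAABBBCBBCBBBCBBCCAA  (len 1154)
k=8  CAACAACAABCAACAABCAACAACAABCAACAABCAACAACAABCAACAABBBBCBBC…AABCAACAABBBBCBBCCAACAACAABCAACAABCAACAACAABCAACAABBBBCBBC  (len 2786)

856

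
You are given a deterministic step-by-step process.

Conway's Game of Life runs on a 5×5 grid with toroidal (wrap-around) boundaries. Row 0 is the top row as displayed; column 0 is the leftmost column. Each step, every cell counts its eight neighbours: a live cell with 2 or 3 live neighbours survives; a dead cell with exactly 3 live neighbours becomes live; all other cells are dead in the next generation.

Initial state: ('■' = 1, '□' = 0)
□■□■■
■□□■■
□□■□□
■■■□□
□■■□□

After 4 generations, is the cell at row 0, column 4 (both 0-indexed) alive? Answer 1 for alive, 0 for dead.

step 0: □■□■■
■□□■■
□□■□□
■■■□□
□■■□□
step 1: □■□□□
■■□□□
□□■□□
■□□■□
□□□□■
step 2: □■□□□
■■■□□
■□■□■
□□□■■
■□□□■
step 3: □□■□■
□□■■■
□□■□□
□■□□□
■□□■■
step 4: □■■□□
□■■□■
□■■□□
■■■■■
■■■■■

0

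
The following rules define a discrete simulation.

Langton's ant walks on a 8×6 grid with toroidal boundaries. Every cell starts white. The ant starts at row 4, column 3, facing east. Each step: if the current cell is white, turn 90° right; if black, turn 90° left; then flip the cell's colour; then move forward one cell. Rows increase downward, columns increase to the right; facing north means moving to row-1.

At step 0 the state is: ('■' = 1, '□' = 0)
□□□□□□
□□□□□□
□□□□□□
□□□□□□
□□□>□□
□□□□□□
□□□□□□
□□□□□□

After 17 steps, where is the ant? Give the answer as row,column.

3,3

step 0: □□□□□□
□□□□□□
□□□□□□
□□□□□□
□□□>□□
□□□□□□
□□□□□□
□□□□□□
step 1: □□□□□□
□□□□□□
□□□□□□
□□□□□□
□□□■□□
□□□v□□
□□□□□□
□□□□□□
step 2: □□□□□□
□□□□□□
□□□□□□
□□□□□□
□□□■□□
□□<■□□
□□□□□□
□□□□□□
step 3: □□□□□□
□□□□□□
□□□□□□
□□□□□□
□□^■□□
□□■■□□
□□□□□□
□□□□□□
step 4: □□□□□□
□□□□□□
□□□□□□
□□□□□□
□□■>□□
□□■■□□
□□□□□□
□□□□□□
step 5: □□□□□□
□□□□□□
□□□□□□
□□□^□□
□□■□□□
□□■■□□
□□□□□□
□□□□□□
step 6: □□□□□□
□□□□□□
□□□□□□
□□□■>□
□□■□□□
□□■■□□
□□□□□□
□□□□□□
step 7: □□□□□□
□□□□□□
□□□□□□
□□□■■□
□□■□v□
□□■■□□
□□□□□□
□□□□□□
step 8: □□□□□□
□□□□□□
□□□□□□
□□□■■□
□□■<■□
□□■■□□
□□□□□□
□□□□□□
step 9: □□□□□□
□□□□□□
□□□□□□
□□□^■□
□□■■■□
□□■■□□
□□□□□□
□□□□□□
step 10: □□□□□□
□□□□□□
□□□□□□
□□<□■□
□□■■■□
□□■■□□
□□□□□□
□□□□□□
step 11: □□□□□□
□□□□□□
□□^□□□
□□■□■□
□□■■■□
□□■■□□
□□□□□□
□□□□□□
step 12: □□□□□□
□□□□□□
□□■>□□
□□■□■□
□□■■■□
□□■■□□
□□□□□□
□□□□□□
step 13: □□□□□□
□□□□□□
□□■■□□
□□■v■□
□□■■■□
□□■■□□
□□□□□□
□□□□□□
step 14: □□□□□□
□□□□□□
□□■■□□
□□<■■□
□□■■■□
□□■■□□
□□□□□□
□□□□□□
step 15: □□□□□□
□□□□□□
□□■■□□
□□□■■□
□□v■■□
□□■■□□
□□□□□□
□□□□□□
step 16: □□□□□□
□□□□□□
□□■■□□
□□□■■□
□□□>■□
□□■■□□
□□□□□□
□□□□□□
step 17: □□□□□□
□□□□□□
□□■■□□
□□□^■□
□□□□■□
□□■■□□
□□□□□□
□□□□□□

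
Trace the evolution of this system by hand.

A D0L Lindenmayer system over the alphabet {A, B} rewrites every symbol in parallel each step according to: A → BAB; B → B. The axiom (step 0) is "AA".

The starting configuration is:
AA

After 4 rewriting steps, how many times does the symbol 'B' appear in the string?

t=0: AA
t=1: BABBAB
t=2: BBABBBBABB
t=3: BBBABBBBBBABBB
t=4: BBBBABBBBBBBBABBBB

16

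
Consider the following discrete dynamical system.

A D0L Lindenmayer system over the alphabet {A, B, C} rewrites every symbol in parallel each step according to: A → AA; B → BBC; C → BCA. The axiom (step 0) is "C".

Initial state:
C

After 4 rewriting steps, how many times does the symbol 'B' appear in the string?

21

step 0: C
step 1: BCA
step 2: BBCBCAAA
step 3: BBCBBCBCABBCBCAAAAAAA
step 4: BBCBBCBCABBCBBCBCABBCBCAAABBCBBCBCABBCBCAAAAAAAAAAAAAAA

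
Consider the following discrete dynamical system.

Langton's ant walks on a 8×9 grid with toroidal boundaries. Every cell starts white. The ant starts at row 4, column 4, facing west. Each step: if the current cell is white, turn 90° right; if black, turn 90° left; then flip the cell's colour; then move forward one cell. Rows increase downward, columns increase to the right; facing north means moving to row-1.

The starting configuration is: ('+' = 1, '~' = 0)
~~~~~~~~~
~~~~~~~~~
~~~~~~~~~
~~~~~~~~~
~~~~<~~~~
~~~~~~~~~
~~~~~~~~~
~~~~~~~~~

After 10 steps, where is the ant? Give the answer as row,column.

5,5

[0] ~~~~~~~~~
~~~~~~~~~
~~~~~~~~~
~~~~~~~~~
~~~~<~~~~
~~~~~~~~~
~~~~~~~~~
~~~~~~~~~
[1] ~~~~~~~~~
~~~~~~~~~
~~~~~~~~~
~~~~^~~~~
~~~~+~~~~
~~~~~~~~~
~~~~~~~~~
~~~~~~~~~
[2] ~~~~~~~~~
~~~~~~~~~
~~~~~~~~~
~~~~+>~~~
~~~~+~~~~
~~~~~~~~~
~~~~~~~~~
~~~~~~~~~
[3] ~~~~~~~~~
~~~~~~~~~
~~~~~~~~~
~~~~++~~~
~~~~+v~~~
~~~~~~~~~
~~~~~~~~~
~~~~~~~~~
[4] ~~~~~~~~~
~~~~~~~~~
~~~~~~~~~
~~~~++~~~
~~~~<+~~~
~~~~~~~~~
~~~~~~~~~
~~~~~~~~~
[5] ~~~~~~~~~
~~~~~~~~~
~~~~~~~~~
~~~~++~~~
~~~~~+~~~
~~~~v~~~~
~~~~~~~~~
~~~~~~~~~
[6] ~~~~~~~~~
~~~~~~~~~
~~~~~~~~~
~~~~++~~~
~~~~~+~~~
~~~<+~~~~
~~~~~~~~~
~~~~~~~~~
[7] ~~~~~~~~~
~~~~~~~~~
~~~~~~~~~
~~~~++~~~
~~~^~+~~~
~~~++~~~~
~~~~~~~~~
~~~~~~~~~
[8] ~~~~~~~~~
~~~~~~~~~
~~~~~~~~~
~~~~++~~~
~~~+>+~~~
~~~++~~~~
~~~~~~~~~
~~~~~~~~~
[9] ~~~~~~~~~
~~~~~~~~~
~~~~~~~~~
~~~~++~~~
~~~+++~~~
~~~+v~~~~
~~~~~~~~~
~~~~~~~~~
[10] ~~~~~~~~~
~~~~~~~~~
~~~~~~~~~
~~~~++~~~
~~~+++~~~
~~~+~>~~~
~~~~~~~~~
~~~~~~~~~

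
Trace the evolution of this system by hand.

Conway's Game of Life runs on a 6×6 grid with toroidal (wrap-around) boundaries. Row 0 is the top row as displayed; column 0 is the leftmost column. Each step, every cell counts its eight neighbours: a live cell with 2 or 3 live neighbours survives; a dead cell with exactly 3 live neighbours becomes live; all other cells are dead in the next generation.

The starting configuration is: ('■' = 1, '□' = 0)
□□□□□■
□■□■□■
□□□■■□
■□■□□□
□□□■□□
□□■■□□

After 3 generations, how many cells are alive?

2

[0] □□□□□■
□■□■□■
□□□■■□
■□■□□□
□□□■□□
□□■■□□
[1] ■□□■□□
■□■■□■
■■□■■■
□□■□■□
□■□■□□
□□■■■□
[2] ■□□□□□
□□□□□□
□□□□□□
□□□□□□
□■□□□□
□■□□■□
[3] □□□□□□
□□□□□□
□□□□□□
□□□□□□
□□□□□□
■■□□□□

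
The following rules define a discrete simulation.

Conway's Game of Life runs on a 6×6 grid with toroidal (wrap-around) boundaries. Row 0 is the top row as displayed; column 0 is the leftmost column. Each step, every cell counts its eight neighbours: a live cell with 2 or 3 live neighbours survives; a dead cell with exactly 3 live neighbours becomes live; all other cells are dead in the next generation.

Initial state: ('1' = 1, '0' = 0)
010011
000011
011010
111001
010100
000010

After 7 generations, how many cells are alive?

14

step 0: 010011
000011
011010
111001
010100
000010
step 1: 100100
011000
001010
000011
010111
101111
step 2: 100000
011000
011011
101000
010000
000000
step 3: 010000
001101
000001
101101
010000
000000
step 4: 001000
101010
010001
111011
111000
000000
step 5: 010100
101101
000000
000110
001100
001000
step 6: 110110
111110
001001
001110
001010
010000
step 7: 000010
000000
100001
011011
011010
110011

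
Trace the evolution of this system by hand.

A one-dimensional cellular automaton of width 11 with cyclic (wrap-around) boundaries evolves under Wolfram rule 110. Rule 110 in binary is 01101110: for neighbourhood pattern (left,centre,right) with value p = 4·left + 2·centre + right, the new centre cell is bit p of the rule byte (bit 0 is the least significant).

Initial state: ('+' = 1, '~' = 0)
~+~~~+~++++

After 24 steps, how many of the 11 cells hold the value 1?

[0] ~+~~~+~++++
[1] ++~~++++~~+
[2] ~+~++~~+~++
[3] +++++~+++++
[4] ~~~~+++~~~~
[5] ~~~++~+~~~~
[6] ~~+++++~~~~
[7] ~++~~~+~~~~
[8] +++~~++~~~~
[9] +~+~+++~~~+
[10] +++++~+~~++
[11] ~~~~+++~++~
[12] ~~~++~++++~
[13] ~~+++++~~+~
[14] ~++~~~+~++~
[15] +++~~+++++~
[16] +~+~++~~~++
[17] ++++++~~++~
[18] +~~~~+~++++
[19] +~~~++++~~~
[20] +~~++~~+~~+
[21] +~+++~++~++
[22] +++~++++++~
[23] +~+++~~~~++
[24] +++~+~~~++~

6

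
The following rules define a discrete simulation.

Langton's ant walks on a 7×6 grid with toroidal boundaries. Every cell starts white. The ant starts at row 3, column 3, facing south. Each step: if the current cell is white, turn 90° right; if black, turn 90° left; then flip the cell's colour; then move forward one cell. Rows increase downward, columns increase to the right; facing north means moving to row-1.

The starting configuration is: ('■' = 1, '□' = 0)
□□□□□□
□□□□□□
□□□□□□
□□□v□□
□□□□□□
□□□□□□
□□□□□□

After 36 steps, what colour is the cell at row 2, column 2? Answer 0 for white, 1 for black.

step 0: □□□□□□
□□□□□□
□□□□□□
□□□v□□
□□□□□□
□□□□□□
□□□□□□
step 1: □□□□□□
□□□□□□
□□□□□□
□□<■□□
□□□□□□
□□□□□□
□□□□□□
step 2: □□□□□□
□□□□□□
□□^□□□
□□■■□□
□□□□□□
□□□□□□
□□□□□□
step 3: □□□□□□
□□□□□□
□□■>□□
□□■■□□
□□□□□□
□□□□□□
□□□□□□
step 4: □□□□□□
□□□□□□
□□■■□□
□□■v□□
□□□□□□
□□□□□□
□□□□□□
step 5: □□□□□□
□□□□□□
□□■■□□
□□■□>□
□□□□□□
□□□□□□
□□□□□□
step 6: □□□□□□
□□□□□□
□□■■□□
□□■□■□
□□□□v□
□□□□□□
□□□□□□
step 7: □□□□□□
□□□□□□
□□■■□□
□□■□■□
□□□<■□
□□□□□□
□□□□□□
step 8: □□□□□□
□□□□□□
□□■■□□
□□■^■□
□□□■■□
□□□□□□
□□□□□□
step 9: □□□□□□
□□□□□□
□□■■□□
□□■■>□
□□□■■□
□□□□□□
□□□□□□
step 10: □□□□□□
□□□□□□
□□■■^□
□□■■□□
□□□■■□
□□□□□□
□□□□□□
step 11: □□□□□□
□□□□□□
□□■■■>
□□■■□□
□□□■■□
□□□□□□
□□□□□□
step 12: □□□□□□
□□□□□□
□□■■■■
□□■■□v
□□□■■□
□□□□□□
□□□□□□
step 13: □□□□□□
□□□□□□
□□■■■■
□□■■<■
□□□■■□
□□□□□□
□□□□□□
step 14: □□□□□□
□□□□□□
□□■■^■
□□■■■■
□□□■■□
□□□□□□
□□□□□□
step 15: □□□□□□
□□□□□□
□□■<□■
□□■■■■
□□□■■□
□□□□□□
□□□□□□
step 16: □□□□□□
□□□□□□
□□■□□■
□□■v■■
□□□■■□
□□□□□□
□□□□□□
step 17: □□□□□□
□□□□□□
□□■□□■
□□■□>■
□□□■■□
□□□□□□
□□□□□□
step 18: □□□□□□
□□□□□□
□□■□^■
□□■□□■
□□□■■□
□□□□□□
□□□□□□
step 19: □□□□□□
□□□□□□
□□■□■>
□□■□□■
□□□■■□
□□□□□□
□□□□□□
step 20: □□□□□□
□□□□□^
□□■□■□
□□■□□■
□□□■■□
□□□□□□
□□□□□□
step 21: □□□□□□
>□□□□■
□□■□■□
□□■□□■
□□□■■□
□□□□□□
□□□□□□
step 22: □□□□□□
■□□□□■
v□■□■□
□□■□□■
□□□■■□
□□□□□□
□□□□□□
step 23: □□□□□□
■□□□□■
■□■□■<
□□■□□■
□□□■■□
□□□□□□
□□□□□□
step 24: □□□□□□
■□□□□^
■□■□■■
□□■□□■
□□□■■□
□□□□□□
□□□□□□
step 25: □□□□□□
■□□□<□
■□■□■■
□□■□□■
□□□■■□
□□□□□□
□□□□□□
step 26: □□□□^□
■□□□■□
■□■□■■
□□■□□■
□□□■■□
□□□□□□
□□□□□□
step 27: □□□□■>
■□□□■□
■□■□■■
□□■□□■
□□□■■□
□□□□□□
□□□□□□
step 28: □□□□■■
■□□□■v
■□■□■■
□□■□□■
□□□■■□
□□□□□□
□□□□□□
step 29: □□□□■■
■□□□<■
■□■□■■
□□■□□■
□□□■■□
□□□□□□
□□□□□□
step 30: □□□□■■
■□□□□■
■□■□v■
□□■□□■
□□□■■□
□□□□□□
□□□□□□
step 31: □□□□■■
■□□□□■
■□■□□>
□□■□□■
□□□■■□
□□□□□□
□□□□□□
step 32: □□□□■■
■□□□□^
■□■□□□
□□■□□■
□□□■■□
□□□□□□
□□□□□□
step 33: □□□□■■
■□□□<□
■□■□□□
□□■□□■
□□□■■□
□□□□□□
□□□□□□
step 34: □□□□^■
■□□□■□
■□■□□□
□□■□□■
□□□■■□
□□□□□□
□□□□□□
step 35: □□□<□■
■□□□■□
■□■□□□
□□■□□■
□□□■■□
□□□□□□
□□□□□□
step 36: □□□■□■
■□□□■□
■□■□□□
□□■□□■
□□□■■□
□□□□□□
□□□^□□

1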